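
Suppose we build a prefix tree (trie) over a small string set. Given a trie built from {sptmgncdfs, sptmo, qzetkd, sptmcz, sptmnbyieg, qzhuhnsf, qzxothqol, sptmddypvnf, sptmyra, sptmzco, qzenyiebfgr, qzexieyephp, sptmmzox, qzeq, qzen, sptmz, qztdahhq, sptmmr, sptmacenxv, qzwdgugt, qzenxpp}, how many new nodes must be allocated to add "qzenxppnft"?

"qzenxpp" is already a path in the trie; the remaining "nft" must be added.
Each of the 3 remaining characters creates one node.

3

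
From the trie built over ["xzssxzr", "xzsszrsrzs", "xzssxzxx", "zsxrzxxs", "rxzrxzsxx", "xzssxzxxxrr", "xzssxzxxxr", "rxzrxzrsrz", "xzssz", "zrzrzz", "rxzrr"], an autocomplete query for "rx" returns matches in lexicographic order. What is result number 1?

DFS of the "rx" subtree visits, in order: "rxzrr", "rxzrxzrsrz", "rxzrxzsxx"
The 1st is rxzrr.

rxzrr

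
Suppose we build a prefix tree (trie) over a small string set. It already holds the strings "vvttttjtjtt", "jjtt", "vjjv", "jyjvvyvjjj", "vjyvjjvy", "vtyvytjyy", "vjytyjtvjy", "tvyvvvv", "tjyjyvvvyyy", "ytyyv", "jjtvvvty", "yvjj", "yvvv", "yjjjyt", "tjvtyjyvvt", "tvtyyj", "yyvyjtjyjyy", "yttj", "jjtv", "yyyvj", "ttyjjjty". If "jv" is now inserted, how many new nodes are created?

1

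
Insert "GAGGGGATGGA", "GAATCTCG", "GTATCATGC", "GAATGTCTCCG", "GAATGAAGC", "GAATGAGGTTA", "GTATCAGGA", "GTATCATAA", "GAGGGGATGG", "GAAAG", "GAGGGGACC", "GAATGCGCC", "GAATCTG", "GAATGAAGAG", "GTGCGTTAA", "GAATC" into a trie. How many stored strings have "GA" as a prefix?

12

Walk to "GA"; the words in its subtree are exactly those with that prefix.
Matches: "GAAAG", "GAATC", "GAATCTCG", "GAATCTG", "GAATGAAGAG", "GAATGAAGC", "GAATGAGGTTA", "GAATGCGCC", "GAATGTCTCCG", "GAGGGGACC", "GAGGGGATGG", "GAGGGGATGGA"
Count: 12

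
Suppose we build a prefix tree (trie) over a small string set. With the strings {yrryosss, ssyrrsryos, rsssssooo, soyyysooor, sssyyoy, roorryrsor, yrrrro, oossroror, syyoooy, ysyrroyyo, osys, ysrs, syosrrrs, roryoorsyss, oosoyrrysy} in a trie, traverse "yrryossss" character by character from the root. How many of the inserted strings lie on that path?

Walk "yrryossss" from the root; an end-of-word marker is hit whenever a stored word is a prefix of "yrryossss".
Prefixes of the query that are stored words: "yrryosss"
Count: 1

1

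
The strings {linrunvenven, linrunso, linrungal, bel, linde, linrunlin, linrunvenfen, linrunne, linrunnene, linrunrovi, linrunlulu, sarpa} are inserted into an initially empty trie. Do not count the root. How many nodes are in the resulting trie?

44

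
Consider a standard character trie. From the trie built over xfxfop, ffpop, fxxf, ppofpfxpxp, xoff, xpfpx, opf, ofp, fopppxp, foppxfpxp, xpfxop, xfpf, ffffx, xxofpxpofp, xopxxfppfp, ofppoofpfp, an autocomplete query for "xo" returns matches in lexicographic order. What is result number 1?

xoff

Filter for "xo…" and sort: "xoff", "xopxxfppfp"
Position 1: xoff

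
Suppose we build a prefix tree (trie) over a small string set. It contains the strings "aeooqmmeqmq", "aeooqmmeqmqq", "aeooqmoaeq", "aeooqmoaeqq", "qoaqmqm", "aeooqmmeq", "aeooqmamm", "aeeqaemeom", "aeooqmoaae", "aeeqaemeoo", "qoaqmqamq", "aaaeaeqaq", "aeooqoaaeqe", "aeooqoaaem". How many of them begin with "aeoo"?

Walk to "aeoo"; the words in its subtree are exactly those with that prefix.
Words under "aeoo": aeooqmamm, aeooqmmeq, aeooqmmeqmq, aeooqmmeqmqq, aeooqmoaae, aeooqmoaeq, aeooqmoaeqq, aeooqoaaem, aeooqoaaeqe
Count: 9

9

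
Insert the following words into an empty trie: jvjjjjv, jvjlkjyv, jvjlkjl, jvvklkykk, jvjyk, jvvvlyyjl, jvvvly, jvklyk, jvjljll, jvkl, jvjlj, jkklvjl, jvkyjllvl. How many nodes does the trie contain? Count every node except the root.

For each word, the new-node count is its length minus the longest prefix already in the trie:
  "jvjjjjv" → 7 new (j, v, j, j, j, j, v)
  "jvjlkjyv" → prefix "jvj" already present; 5 new (l, k, j, y, v)
  "jvjlkjl" → prefix "jvjlkj" already present; 1 new (l)
  "jvvklkykk" → prefix "jv" already present; 7 new (v, k, l, k, y, k, k)
  "jvjyk" → prefix "jvj" already present; 2 new (y, k)
  "jvvvlyyjl" → prefix "jvv" already present; 6 new (v, l, y, y, j, l)
  "jvvvly" → prefix "jvvvly" already present; 0 new (none)
  "jvklyk" → prefix "jv" already present; 4 new (k, l, y, k)
  "jvjljll" → prefix "jvjl" already present; 3 new (j, l, l)
  "jvkl" → prefix "jvkl" already present; 0 new (none)
  "jvjlj" → prefix "jvjlj" already present; 0 new (none)
  "jkklvjl" → prefix "j" already present; 6 new (k, k, l, v, j, l)
  "jvkyjllvl" → prefix "jvk" already present; 6 new (y, j, l, l, v, l)
Total nodes = 7 + 5 + 1 + 7 + 2 + 6 + 0 + 4 + 3 + 0 + 0 + 6 + 6 = 47

47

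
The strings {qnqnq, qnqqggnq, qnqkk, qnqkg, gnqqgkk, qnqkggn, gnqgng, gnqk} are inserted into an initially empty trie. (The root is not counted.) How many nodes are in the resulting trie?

26

Trie structure (* marks end of a word):
(root)
├─ g
│  └─ n
│     └─ q
│        ├─ g
│        │  └─ n
│        │     └─ g *
│        ├─ k *
│        └─ q
│           └─ g
│              └─ k
│                 └─ k *
└─ q
   └─ n
      └─ q
         ├─ k
         │  ├─ g *
         │  │  └─ g
         │  │     └─ n *
         │  └─ k *
         ├─ n
         │  └─ q *
         └─ q
            └─ g
               └─ g
                  └─ n
                     └─ q *
Counting every labelled node above: 26.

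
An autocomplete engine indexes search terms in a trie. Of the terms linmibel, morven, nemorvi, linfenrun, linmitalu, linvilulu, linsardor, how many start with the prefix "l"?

Traverse to the node for "l", then collect every word in that subtree.
Matches: "linfenrun", "linmibel", "linmitalu", "linsardor", "linvilulu"
Count: 5

5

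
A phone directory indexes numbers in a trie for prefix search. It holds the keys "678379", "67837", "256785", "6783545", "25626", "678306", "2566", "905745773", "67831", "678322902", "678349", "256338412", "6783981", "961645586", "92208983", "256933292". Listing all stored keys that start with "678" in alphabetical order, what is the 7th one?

Filter for "678…" and sort: "678306", "67831", "678322902", "678349", "6783545", "67837", "678379", "6783981"
Position 7: 678379

678379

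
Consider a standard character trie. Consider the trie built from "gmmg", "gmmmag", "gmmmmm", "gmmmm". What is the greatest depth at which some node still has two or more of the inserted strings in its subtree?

5

Look for the deepest trie node that still has at least two words in its subtree.
"gmmmm" and "gmmmmm" agree on "gmmmm" (5 characters) before diverging; nothing deeper is shared.
Longest shared-prefix length: 5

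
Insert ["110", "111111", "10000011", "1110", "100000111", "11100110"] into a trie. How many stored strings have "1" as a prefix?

Walk to "1"; the words in its subtree are exactly those with that prefix.
Words under "1": 10000011, 100000111, 110, 1110, 11100110, 111111
Count: 6

6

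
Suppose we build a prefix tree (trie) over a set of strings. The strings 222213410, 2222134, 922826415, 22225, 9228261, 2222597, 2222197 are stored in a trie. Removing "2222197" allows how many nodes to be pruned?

2

Walk "2222197" from the leaf back toward the root, removing each node that no remaining word uses.
The suffix "97" (2 nodes) is used only by "2222197"; the node for "22221" still has the child "3", so pruning stops there.
Nodes removed: 2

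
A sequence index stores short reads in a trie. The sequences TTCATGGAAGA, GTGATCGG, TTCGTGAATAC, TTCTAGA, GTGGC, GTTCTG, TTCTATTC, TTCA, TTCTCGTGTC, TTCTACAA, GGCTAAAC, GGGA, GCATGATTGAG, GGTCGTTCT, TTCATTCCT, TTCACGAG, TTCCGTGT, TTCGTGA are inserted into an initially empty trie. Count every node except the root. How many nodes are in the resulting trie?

88

Count nodes per top-level branch (shared prefixes stored once):
  'G'-branch (GCATGATTGAG, GGCTAAAC, GGGA, GGTCGTTCT, GTGATCGG, GTGGC, GTTCTG): 40 nodes
  'T'-branch (TTCA, TTCACGAG, TTCATGGAAGA, TTCATTCCT, TTCCGTGT, TTCGTGA, TTCGTGAATAC, TTCTACAA, TTCTAGA, TTCTATTC, TTCTCGTGTC): 48 nodes
Sum: 88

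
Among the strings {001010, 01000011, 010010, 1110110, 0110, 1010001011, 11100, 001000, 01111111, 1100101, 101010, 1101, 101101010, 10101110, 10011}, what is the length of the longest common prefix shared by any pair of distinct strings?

5

Equivalently: take the maximum, over all pairs, of their longest common prefix length.
e.g. "101010" and "10101110" share the prefix "10101" of length 5; no pair shares a longer one.
Longest shared-prefix length: 5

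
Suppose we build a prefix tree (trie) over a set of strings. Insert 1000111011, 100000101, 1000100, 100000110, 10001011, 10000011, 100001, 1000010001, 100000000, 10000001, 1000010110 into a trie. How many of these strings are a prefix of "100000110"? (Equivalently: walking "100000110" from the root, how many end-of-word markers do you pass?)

2

Traverse "100000110" character by character; count nodes along the way that are marked as word ends.
Prefixes of the query that are stored words: "10000011", "100000110"
Count: 2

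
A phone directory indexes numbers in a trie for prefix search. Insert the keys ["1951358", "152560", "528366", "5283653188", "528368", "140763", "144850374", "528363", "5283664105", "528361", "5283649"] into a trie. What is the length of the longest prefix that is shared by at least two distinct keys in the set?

6

Look for the deepest trie node that still has at least two words in its subtree.
"528366" and "5283664105" agree on "528366" (6 characters) before diverging; nothing deeper is shared.
Longest shared-prefix length: 6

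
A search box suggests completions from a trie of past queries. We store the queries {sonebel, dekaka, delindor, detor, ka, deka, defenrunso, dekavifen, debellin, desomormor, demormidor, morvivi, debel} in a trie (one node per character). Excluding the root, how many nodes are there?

66

For each word, the new-node count is its length minus the longest prefix already in the trie:
  "sonebel" → 7 new (s, o, n, e, b, e, l)
  "dekaka" → 6 new (d, e, k, a, k, a)
  "delindor" → prefix "de" already present; 6 new (l, i, n, d, o, r)
  "detor" → prefix "de" already present; 3 new (t, o, r)
  "ka" → 2 new (k, a)
  "deka" → prefix "deka" already present; 0 new (none)
  "defenrunso" → prefix "de" already present; 8 new (f, e, n, r, u, n, s, o)
  "dekavifen" → prefix "deka" already present; 5 new (v, i, f, e, n)
  "debellin" → prefix "de" already present; 6 new (b, e, l, l, i, n)
  "desomormor" → prefix "de" already present; 8 new (s, o, m, o, r, m, o, r)
  "demormidor" → prefix "de" already present; 8 new (m, o, r, m, i, d, o, r)
  "morvivi" → 7 new (m, o, r, v, i, v, i)
  "debel" → prefix "debel" already present; 0 new (none)
Total nodes = 7 + 6 + 6 + 3 + 2 + 0 + 8 + 5 + 6 + 8 + 8 + 7 + 0 = 66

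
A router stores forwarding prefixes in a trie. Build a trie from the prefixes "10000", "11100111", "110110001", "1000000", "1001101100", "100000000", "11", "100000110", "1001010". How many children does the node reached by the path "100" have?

2

Follow the path "100" to its node, then look at its outgoing edges.
Characters that immediately follow "100" among the stored strings: {0, 1}.
That node has 2 child edges.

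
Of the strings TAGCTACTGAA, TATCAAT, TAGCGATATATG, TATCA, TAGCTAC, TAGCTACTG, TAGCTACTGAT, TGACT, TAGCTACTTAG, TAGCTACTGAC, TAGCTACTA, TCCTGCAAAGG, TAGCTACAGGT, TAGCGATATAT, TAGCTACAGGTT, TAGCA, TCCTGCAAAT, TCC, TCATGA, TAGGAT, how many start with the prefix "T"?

Traverse to the node for "T", then collect every word in that subtree.
Matches: "TAGCA", "TAGCGATATAT", "TAGCGATATATG", "TAGCTAC", "TAGCTACAGGT", "TAGCTACAGGTT", "TAGCTACTA", "TAGCTACTG", "TAGCTACTGAA", "TAGCTACTGAC", "TAGCTACTGAT", "TAGCTACTTAG", "TAGGAT", "TATCA", "TATCAAT", "TCATGA", "TCC", "TCCTGCAAAGG", "TCCTGCAAAT", "TGACT"
Count: 20

20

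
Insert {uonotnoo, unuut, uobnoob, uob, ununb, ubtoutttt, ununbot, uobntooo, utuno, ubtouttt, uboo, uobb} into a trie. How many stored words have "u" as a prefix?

12

Walk to "u"; the words in its subtree are exactly those with that prefix.
Matches: "uboo", "ubtouttt", "ubtoutttt", "ununb", "ununbot", "unuut", "uob", "uobb", "uobnoob", "uobntooo", "uonotnoo", "utuno"
Count: 12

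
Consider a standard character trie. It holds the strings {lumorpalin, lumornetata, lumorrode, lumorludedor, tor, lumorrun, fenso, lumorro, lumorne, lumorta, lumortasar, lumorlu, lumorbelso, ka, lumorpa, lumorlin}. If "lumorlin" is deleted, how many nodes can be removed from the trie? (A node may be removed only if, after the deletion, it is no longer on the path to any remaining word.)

2

A node on "lumorlin"'s path can go only if nothing else ends at it or branches off below it.
The suffix "in" (2 nodes) is used only by "lumorlin"; the node for "lumorl" still has the child "u", so pruning stops there.
Nodes removed: 2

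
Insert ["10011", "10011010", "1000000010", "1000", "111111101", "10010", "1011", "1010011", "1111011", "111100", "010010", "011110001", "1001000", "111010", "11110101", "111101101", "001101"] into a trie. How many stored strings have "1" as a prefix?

14

Traverse to the node for "1", then collect every word in that subtree.
Words under "1": 1000, 1000000010, 10010, 1001000, 10011, 10011010, 1010011, 1011, 111010, 111100, 11110101, 1111011, 111101101, 111111101
Count: 14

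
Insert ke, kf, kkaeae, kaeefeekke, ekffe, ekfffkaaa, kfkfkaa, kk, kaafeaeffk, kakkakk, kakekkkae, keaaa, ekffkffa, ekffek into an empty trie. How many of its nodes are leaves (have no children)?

10

Leaves are exactly the stored words that no other stored word extends.
Those words: "ekffek", "ekfffkaaa", "ekffkffa", "kaafeaeffk", "kaeefeekke", "kakekkkae", "kakkakk", "keaaa", "kfkfkaa", "kkaeae"
Leaf count: 10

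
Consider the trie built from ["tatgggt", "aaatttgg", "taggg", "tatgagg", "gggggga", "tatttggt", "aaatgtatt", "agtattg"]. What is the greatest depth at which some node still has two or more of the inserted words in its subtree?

4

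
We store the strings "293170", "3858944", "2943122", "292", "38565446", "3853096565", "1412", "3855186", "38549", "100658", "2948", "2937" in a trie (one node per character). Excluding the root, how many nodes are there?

Insert word by word; a character creates a node only if that edge doesn't already exist:
  "293170" → 6 new (2, 9, 3, 1, 7, 0)
  "3858944" → 7 new (3, 8, 5, 8, 9, 4, 4)
  "2943122" → prefix "29" already present; 5 new (4, 3, 1, 2, 2)
  "292" → prefix "29" already present; 1 new (2)
  "38565446" → prefix "385" already present; 5 new (6, 5, 4, 4, 6)
  "3853096565" → prefix "385" already present; 7 new (3, 0, 9, 6, 5, 6, 5)
  "1412" → 4 new (1, 4, 1, 2)
  "3855186" → prefix "385" already present; 4 new (5, 1, 8, 6)
  "38549" → prefix "385" already present; 2 new (4, 9)
  "100658" → prefix "1" already present; 5 new (0, 0, 6, 5, 8)
  "2948" → prefix "294" already present; 1 new (8)
  "2937" → prefix "293" already present; 1 new (7)
Total nodes = 6 + 7 + 5 + 1 + 5 + 7 + 4 + 4 + 2 + 5 + 1 + 1 = 48

48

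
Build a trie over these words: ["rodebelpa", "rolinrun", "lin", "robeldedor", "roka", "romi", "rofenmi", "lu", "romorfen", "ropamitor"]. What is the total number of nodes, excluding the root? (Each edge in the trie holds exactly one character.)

48

For each word, the new-node count is its length minus the longest prefix already in the trie:
  "rodebelpa" → 9 new (r, o, d, e, b, e, l, p, a)
  "rolinrun" → prefix "ro" already present; 6 new (l, i, n, r, u, n)
  "lin" → 3 new (l, i, n)
  "robeldedor" → prefix "ro" already present; 8 new (b, e, l, d, e, d, o, r)
  "roka" → prefix "ro" already present; 2 new (k, a)
  "romi" → prefix "ro" already present; 2 new (m, i)
  "rofenmi" → prefix "ro" already present; 5 new (f, e, n, m, i)
  "lu" → prefix "l" already present; 1 new (u)
  "romorfen" → prefix "rom" already present; 5 new (o, r, f, e, n)
  "ropamitor" → prefix "ro" already present; 7 new (p, a, m, i, t, o, r)
Total nodes = 9 + 6 + 3 + 8 + 2 + 2 + 5 + 1 + 5 + 7 = 48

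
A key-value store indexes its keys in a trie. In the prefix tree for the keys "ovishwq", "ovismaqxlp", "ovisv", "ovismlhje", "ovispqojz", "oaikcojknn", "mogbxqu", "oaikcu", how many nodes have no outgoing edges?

8

Leaves are exactly the stored words that no other stored word extends.
Those words: "mogbxqu", "oaikcojknn", "oaikcu", "ovishwq", "ovismaqxlp", "ovismlhje", "ovispqojz", "ovisv"
Leaf count: 8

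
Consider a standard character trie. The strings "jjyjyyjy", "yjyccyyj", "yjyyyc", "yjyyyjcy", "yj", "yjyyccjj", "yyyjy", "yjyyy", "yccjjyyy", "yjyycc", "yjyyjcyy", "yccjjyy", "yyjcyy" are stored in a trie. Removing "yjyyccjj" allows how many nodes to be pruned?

2

Walk "yjyyccjj" from the leaf back toward the root, removing each node that no remaining word uses.
The suffix "jj" (2 nodes) is used only by "yjyyccjj"; "yjyycc" is itself a stored word, so pruning stops there.
Nodes removed: 2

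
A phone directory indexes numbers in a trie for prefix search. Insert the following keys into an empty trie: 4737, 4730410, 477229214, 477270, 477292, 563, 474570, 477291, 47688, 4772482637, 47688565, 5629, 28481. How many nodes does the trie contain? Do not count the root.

46

Count nodes per top-level branch (shared prefixes stored once):
  '2'-branch (28481): 5 nodes
  '4'-branch (4730410, 4737, 474570, 47688, 47688565, 477229214, 4772482637, 477270, 477291, 477292): 36 nodes
  '5'-branch (5629, 563): 5 nodes
Sum: 46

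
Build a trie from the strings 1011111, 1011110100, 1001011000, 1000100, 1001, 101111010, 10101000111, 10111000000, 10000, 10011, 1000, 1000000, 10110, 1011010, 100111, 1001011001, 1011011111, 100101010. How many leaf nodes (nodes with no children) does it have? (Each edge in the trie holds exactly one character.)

A leaf is a node with no children — equivalently, the end of a word that is not a proper prefix of any other stored word.
Those words: "1000000", "1000100", "100101010", "1001011000", "1001011001", "100111", "10101000111", "1011010", "1011011111", "10111000000", "1011110100", "1011111"
Leaf count: 12

12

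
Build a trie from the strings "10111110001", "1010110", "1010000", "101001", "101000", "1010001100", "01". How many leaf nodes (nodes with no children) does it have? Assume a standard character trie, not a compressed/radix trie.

6

A leaf is a node with no children — equivalently, the end of a word that is not a proper prefix of any other stored word.
Those words: "01", "1010000", "1010001100", "101001", "1010110", "10111110001"
Leaf count: 6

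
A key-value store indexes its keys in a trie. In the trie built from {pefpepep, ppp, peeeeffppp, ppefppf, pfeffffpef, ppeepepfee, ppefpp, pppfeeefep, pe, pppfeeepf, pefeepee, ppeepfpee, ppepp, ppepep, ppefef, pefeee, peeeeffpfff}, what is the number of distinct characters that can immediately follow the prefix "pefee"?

2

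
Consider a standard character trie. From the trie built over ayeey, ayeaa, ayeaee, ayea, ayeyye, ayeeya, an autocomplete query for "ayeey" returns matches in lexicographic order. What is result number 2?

ayeeya

Filter for "ayeey…" and sort: "ayeey", "ayeeya"
The 2nd is ayeeya.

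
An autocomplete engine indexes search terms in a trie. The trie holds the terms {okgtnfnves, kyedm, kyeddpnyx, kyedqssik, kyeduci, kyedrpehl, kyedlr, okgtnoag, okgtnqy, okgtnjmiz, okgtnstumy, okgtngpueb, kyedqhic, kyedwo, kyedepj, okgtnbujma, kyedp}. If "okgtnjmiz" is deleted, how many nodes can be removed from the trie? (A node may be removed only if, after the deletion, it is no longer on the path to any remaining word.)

4

Walk "okgtnjmiz" from the leaf back toward the root, removing each node that no remaining word uses.
The suffix "jmiz" (4 nodes) is used only by "okgtnjmiz"; the node for "okgtn" still has the child "f", so pruning stops there.
Nodes removed: 4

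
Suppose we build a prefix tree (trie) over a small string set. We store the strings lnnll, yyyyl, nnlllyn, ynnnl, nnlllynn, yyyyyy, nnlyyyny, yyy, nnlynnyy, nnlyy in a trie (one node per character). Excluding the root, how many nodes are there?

33

Trace insertions, counting only characters that open a new branch:
  "lnnll" → 5 new (l, n, n, l, l)
  "yyyyl" → 5 new (y, y, y, y, l)
  "nnlllyn" → 7 new (n, n, l, l, l, y, n)
  "ynnnl" → prefix "y" already present; 4 new (n, n, n, l)
  "nnlllynn" → prefix "nnlllyn" already present; 1 new (n)
  "yyyyyy" → prefix "yyyy" already present; 2 new (y, y)
  "nnlyyyny" → prefix "nnl" already present; 5 new (y, y, y, n, y)
  "yyy" → prefix "yyy" already present; 0 new (none)
  "nnlynnyy" → prefix "nnly" already present; 4 new (n, n, y, y)
  "nnlyy" → prefix "nnlyy" already present; 0 new (none)
Total nodes = 5 + 5 + 7 + 4 + 1 + 2 + 5 + 0 + 4 + 0 = 33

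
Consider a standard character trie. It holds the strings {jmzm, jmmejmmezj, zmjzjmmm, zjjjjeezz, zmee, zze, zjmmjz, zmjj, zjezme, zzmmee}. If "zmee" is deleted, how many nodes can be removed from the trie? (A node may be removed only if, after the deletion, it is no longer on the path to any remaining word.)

After clearing the end-marker at "zmee", prune upward until reaching a node still needed by another word.
The suffix "ee" (2 nodes) is used only by "zmee"; the node for "zm" still has the child "j", so pruning stops there.
Nodes removed: 2

2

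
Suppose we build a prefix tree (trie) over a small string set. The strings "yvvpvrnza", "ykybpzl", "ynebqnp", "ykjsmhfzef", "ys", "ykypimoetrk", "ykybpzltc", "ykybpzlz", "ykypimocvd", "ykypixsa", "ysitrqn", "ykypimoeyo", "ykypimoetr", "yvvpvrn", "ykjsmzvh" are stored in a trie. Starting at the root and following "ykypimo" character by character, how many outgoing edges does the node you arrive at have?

2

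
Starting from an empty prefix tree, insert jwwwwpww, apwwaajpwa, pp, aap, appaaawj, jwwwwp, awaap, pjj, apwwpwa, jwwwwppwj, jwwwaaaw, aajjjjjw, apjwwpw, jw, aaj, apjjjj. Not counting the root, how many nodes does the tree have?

58

Count nodes per top-level branch (shared prefixes stored once):
  'a'-branch (aaj, aajjjjjw, aap, apjjjj, apjwwpw, appaaawj, apwwaajpwa, apwwpwa, awaap): 39 nodes
  'j'-branch (jw, jwwwaaaw, jwwwwp, jwwwwppwj, jwwwwpww): 15 nodes
  'p'-branch (pjj, pp): 4 nodes
Sum: 58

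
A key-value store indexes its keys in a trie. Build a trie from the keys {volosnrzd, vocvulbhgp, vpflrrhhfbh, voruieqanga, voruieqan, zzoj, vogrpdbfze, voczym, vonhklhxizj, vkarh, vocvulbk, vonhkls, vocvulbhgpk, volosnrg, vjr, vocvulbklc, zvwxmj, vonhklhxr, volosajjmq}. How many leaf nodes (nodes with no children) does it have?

A leaf is a node with no children — equivalently, the end of a word that is not a proper prefix of any other stored word.
Those words: "vjr", "vkarh", "vocvulbhgpk", "vocvulbklc", "voczym", "vogrpdbfze", "volosajjmq", "volosnrg", "volosnrzd", "vonhklhxizj", "vonhklhxr", "vonhkls", "voruieqanga", "vpflrrhhfbh", "zvwxmj", "zzoj"
Leaf count: 16

16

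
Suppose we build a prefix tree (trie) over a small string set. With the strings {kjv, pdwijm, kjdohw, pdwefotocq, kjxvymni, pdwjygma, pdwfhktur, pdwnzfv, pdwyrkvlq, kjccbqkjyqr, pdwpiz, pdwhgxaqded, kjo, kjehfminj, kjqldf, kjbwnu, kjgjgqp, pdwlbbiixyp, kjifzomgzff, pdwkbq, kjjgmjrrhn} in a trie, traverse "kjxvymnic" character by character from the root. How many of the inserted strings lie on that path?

1

Traverse "kjxvymnic" character by character; count nodes along the way that are marked as word ends.
Prefixes of the query that are stored words: "kjxvymni"
Count: 1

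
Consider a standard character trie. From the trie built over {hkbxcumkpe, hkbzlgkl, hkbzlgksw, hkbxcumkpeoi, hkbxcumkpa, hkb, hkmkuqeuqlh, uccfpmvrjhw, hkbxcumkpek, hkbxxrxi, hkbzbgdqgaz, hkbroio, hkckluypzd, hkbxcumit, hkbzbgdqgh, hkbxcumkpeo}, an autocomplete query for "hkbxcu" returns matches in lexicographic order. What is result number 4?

Filter for "hkbxcu…" and sort: "hkbxcumit", "hkbxcumkpa", "hkbxcumkpe", "hkbxcumkpek", "hkbxcumkpeo", "hkbxcumkpeoi"
The 4th is hkbxcumkpek.

hkbxcumkpek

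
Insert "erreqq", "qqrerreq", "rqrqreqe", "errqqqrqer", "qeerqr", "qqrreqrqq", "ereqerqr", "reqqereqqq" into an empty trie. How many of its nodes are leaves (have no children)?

Leaves are exactly the stored words that no other stored word extends.
Those words: "ereqerqr", "erreqq", "errqqqrqer", "qeerqr", "qqrerreq", "qqrreqrqq", "reqqereqqq", "rqrqreqe"
Leaf count: 8

8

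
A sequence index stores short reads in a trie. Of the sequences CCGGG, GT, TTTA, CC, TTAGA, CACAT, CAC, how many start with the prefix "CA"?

2

Walk to "CA"; the words in its subtree are exactly those with that prefix.
Words under "CA": CAC, CACAT
Count: 2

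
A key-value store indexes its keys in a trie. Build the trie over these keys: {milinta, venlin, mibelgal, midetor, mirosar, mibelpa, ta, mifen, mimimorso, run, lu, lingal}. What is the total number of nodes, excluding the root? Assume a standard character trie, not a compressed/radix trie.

53

Trace insertions, counting only characters that open a new branch:
  "milinta" → 7 new (m, i, l, i, n, t, a)
  "venlin" → 6 new (v, e, n, l, i, n)
  "mibelgal" → prefix "mi" already present; 6 new (b, e, l, g, a, l)
  "midetor" → prefix "mi" already present; 5 new (d, e, t, o, r)
  "mirosar" → prefix "mi" already present; 5 new (r, o, s, a, r)
  "mibelpa" → prefix "mibel" already present; 2 new (p, a)
  "ta" → 2 new (t, a)
  "mifen" → prefix "mi" already present; 3 new (f, e, n)
  "mimimorso" → prefix "mi" already present; 7 new (m, i, m, o, r, s, o)
  "run" → 3 new (r, u, n)
  "lu" → 2 new (l, u)
  "lingal" → prefix "l" already present; 5 new (i, n, g, a, l)
Total nodes = 7 + 6 + 6 + 5 + 5 + 2 + 2 + 3 + 7 + 3 + 2 + 5 = 53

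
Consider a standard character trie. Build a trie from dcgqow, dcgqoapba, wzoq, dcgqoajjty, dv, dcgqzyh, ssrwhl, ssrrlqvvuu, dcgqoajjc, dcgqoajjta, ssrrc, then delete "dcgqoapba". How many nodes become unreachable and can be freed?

3

Walk "dcgqoapba" from the leaf back toward the root, removing each node that no remaining word uses.
The suffix "pba" (3 nodes) is used only by "dcgqoapba"; the node for "dcgqoa" still has the child "j", so pruning stops there.
Nodes removed: 3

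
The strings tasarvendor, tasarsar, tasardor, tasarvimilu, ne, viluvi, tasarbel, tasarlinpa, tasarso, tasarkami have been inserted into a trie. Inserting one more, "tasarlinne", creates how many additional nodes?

"tasarlin" is already a path in the trie; the remaining "ne" must be added.
Each of the 2 remaining characters creates one node.

2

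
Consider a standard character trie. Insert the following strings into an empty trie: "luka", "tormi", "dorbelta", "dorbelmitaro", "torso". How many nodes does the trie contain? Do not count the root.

25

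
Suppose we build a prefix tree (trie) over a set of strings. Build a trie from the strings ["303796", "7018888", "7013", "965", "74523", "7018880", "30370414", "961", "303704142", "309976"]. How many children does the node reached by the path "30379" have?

Follow the path "30379" to its node, then look at its outgoing edges.
Characters that immediately follow "30379" among the stored strings: {6}.
That node has 1 child edge.

1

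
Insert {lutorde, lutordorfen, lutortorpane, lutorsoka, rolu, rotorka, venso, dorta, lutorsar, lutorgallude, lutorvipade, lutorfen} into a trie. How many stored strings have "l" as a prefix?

8

Filter for entries beginning with "l":
Matches: "lutorde", "lutordorfen", "lutorfen", "lutorgallude", "lutorsar", "lutorsoka", "lutortorpane", "lutorvipade"
Count: 8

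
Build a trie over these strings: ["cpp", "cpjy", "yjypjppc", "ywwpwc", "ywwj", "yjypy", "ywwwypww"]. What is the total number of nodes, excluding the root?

Count nodes per top-level branch (shared prefixes stored once):
  'c'-branch (cpjy, cpp): 5 nodes
  'y'-branch (yjypjppc, yjypy, ywwj, ywwpwc, ywwwypww): 20 nodes
Sum: 25

25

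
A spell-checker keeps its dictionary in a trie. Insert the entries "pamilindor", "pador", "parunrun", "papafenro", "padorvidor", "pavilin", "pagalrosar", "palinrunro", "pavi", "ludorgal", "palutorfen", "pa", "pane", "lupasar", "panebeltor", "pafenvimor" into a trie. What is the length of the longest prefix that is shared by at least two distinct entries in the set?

The deepest shared node is where two words last agree before diverging.
e.g. "pador" and "padorvidor" share the prefix "pador" of length 5; no pair shares a longer one.
Longest shared-prefix length: 5

5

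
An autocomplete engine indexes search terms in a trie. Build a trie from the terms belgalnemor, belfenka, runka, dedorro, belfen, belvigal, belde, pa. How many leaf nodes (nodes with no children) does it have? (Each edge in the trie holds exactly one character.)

Leaves are exactly the stored words that no other stored word extends.
Those words: "belde", "belfenka", "belgalnemor", "belvigal", "dedorro", "pa", "runka"
Leaf count: 7

7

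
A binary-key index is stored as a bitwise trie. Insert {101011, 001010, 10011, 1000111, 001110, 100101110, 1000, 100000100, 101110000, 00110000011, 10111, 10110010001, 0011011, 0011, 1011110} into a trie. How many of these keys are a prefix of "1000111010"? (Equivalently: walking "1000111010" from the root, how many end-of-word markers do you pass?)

2

Traverse "1000111010" character by character; count nodes along the way that are marked as word ends.
Prefixes of the query that are stored words: "1000", "1000111"
Count: 2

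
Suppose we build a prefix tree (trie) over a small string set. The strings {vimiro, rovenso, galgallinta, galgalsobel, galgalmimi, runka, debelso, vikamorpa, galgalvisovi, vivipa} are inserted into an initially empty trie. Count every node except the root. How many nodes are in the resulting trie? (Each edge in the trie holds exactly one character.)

61

For each word, the new-node count is its length minus the longest prefix already in the trie:
  "vimiro" → 6 new (v, i, m, i, r, o)
  "rovenso" → 7 new (r, o, v, e, n, s, o)
  "galgallinta" → 11 new (g, a, l, g, a, l, l, i, n, t, a)
  "galgalsobel" → prefix "galgal" already present; 5 new (s, o, b, e, l)
  "galgalmimi" → prefix "galgal" already present; 4 new (m, i, m, i)
  "runka" → prefix "r" already present; 4 new (u, n, k, a)
  "debelso" → 7 new (d, e, b, e, l, s, o)
  "vikamorpa" → prefix "vi" already present; 7 new (k, a, m, o, r, p, a)
  "galgalvisovi" → prefix "galgal" already present; 6 new (v, i, s, o, v, i)
  "vivipa" → prefix "vi" already present; 4 new (v, i, p, a)
Total nodes = 6 + 7 + 11 + 5 + 4 + 4 + 7 + 7 + 6 + 4 = 61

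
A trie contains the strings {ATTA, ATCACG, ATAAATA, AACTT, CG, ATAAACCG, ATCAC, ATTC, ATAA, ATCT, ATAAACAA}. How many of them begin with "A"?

Walk to "A"; the words in its subtree are exactly those with that prefix.
Matches: "AACTT", "ATAA", "ATAAACAA", "ATAAACCG", "ATAAATA", "ATCAC", "ATCACG", "ATCT", "ATTA", "ATTC"
Count: 10

10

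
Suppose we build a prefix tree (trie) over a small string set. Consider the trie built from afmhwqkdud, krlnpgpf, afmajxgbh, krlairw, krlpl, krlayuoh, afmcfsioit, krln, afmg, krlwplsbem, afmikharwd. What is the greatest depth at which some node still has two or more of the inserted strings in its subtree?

4

The deepest shared node is where two words last agree before diverging.
"krlairw" and "krlayuoh" agree on "krla" (4 characters) before diverging; nothing deeper is shared.
Longest shared-prefix length: 4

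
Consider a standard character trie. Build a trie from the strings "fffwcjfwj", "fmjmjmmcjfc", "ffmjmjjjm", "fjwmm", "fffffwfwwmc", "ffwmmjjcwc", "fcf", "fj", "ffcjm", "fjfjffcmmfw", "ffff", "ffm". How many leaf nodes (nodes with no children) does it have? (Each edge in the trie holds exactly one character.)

9

A leaf is a node with no children — equivalently, the end of a word that is not a proper prefix of any other stored word.
Those words: "fcf", "ffcjm", "fffffwfwwmc", "fffwcjfwj", "ffmjmjjjm", "ffwmmjjcwc", "fjfjffcmmfw", "fjwmm", "fmjmjmmcjfc"
Leaf count: 9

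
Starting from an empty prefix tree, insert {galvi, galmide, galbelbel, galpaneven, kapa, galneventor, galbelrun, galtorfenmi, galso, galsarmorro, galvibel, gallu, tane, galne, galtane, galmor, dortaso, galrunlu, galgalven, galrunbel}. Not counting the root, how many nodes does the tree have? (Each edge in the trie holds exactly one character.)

89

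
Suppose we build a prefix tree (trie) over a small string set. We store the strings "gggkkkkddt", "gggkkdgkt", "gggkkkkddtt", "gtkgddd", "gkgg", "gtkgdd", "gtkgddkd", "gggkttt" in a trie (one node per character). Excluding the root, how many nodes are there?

For each word, the new-node count is its length minus the longest prefix already in the trie:
  "gggkkkkddt" → 10 new (g, g, g, k, k, k, k, d, d, t)
  "gggkkdgkt" → prefix "gggkk" already present; 4 new (d, g, k, t)
  "gggkkkkddtt" → prefix "gggkkkkddt" already present; 1 new (t)
  "gtkgddd" → prefix "g" already present; 6 new (t, k, g, d, d, d)
  "gkgg" → prefix "g" already present; 3 new (k, g, g)
  "gtkgdd" → prefix "gtkgdd" already present; 0 new (none)
  "gtkgddkd" → prefix "gtkgdd" already present; 2 new (k, d)
  "gggkttt" → prefix "gggk" already present; 3 new (t, t, t)
Total nodes = 10 + 4 + 1 + 6 + 3 + 0 + 2 + 3 = 29

29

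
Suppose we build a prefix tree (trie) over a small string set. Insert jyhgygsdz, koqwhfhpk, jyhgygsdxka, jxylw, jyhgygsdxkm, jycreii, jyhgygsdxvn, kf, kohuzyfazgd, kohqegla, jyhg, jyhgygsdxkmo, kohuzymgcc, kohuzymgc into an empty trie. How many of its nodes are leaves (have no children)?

A leaf is a node with no children — equivalently, the end of a word that is not a proper prefix of any other stored word.
Those words: "jxylw", "jycreii", "jyhgygsdxka", "jyhgygsdxkmo", "jyhgygsdxvn", "jyhgygsdz", "kf", "kohqegla", "kohuzyfazgd", "kohuzymgcc", "koqwhfhpk"
Leaf count: 11

11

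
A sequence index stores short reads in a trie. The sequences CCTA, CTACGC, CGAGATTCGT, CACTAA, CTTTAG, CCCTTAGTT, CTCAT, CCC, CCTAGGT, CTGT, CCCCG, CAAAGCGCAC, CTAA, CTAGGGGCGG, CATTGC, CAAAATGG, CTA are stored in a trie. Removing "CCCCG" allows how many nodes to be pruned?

2

After clearing the end-marker at "CCCCG", prune upward until reaching a node still needed by another word.
The suffix "CG" (2 nodes) is used only by "CCCCG"; the node for "CCC" still has the child "T", so pruning stops there.
Nodes removed: 2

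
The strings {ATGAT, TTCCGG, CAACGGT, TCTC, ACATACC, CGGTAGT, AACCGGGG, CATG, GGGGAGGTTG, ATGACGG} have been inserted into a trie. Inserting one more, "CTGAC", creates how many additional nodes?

4

Walking "CTGAC" from the root, the first 1 characters ("C") follow existing edges; "T" is the first miss.
Each of the 4 remaining characters creates one node.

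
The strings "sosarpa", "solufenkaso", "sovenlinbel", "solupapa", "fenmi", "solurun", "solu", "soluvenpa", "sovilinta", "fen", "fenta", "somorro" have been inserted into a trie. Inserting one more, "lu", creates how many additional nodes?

2

Nothing in the trie begins with "l"; the whole of "lu" is new.
2 − 0 = 2 new nodes.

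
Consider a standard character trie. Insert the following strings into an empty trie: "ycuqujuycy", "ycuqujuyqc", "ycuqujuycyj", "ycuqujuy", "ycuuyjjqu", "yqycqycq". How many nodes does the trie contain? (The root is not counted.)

26

Insert word by word; a character creates a node only if that edge doesn't already exist:
  "ycuqujuycy" → 10 new (y, c, u, q, u, j, u, y, c, y)
  "ycuqujuyqc" → prefix "ycuqujuy" already present; 2 new (q, c)
  "ycuqujuycyj" → prefix "ycuqujuycy" already present; 1 new (j)
  "ycuqujuy" → prefix "ycuqujuy" already present; 0 new (none)
  "ycuuyjjqu" → prefix "ycu" already present; 6 new (u, y, j, j, q, u)
  "yqycqycq" → prefix "y" already present; 7 new (q, y, c, q, y, c, q)
Total nodes = 10 + 2 + 1 + 0 + 6 + 7 = 26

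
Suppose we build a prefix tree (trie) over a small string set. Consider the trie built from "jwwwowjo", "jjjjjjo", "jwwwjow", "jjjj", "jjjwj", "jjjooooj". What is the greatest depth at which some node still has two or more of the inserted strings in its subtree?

4

Look for the deepest trie node that still has at least two words in its subtree.
e.g. "jjjj" and "jjjjjjo" share the prefix "jjjj" of length 4; no pair shares a longer one.
Longest shared-prefix length: 4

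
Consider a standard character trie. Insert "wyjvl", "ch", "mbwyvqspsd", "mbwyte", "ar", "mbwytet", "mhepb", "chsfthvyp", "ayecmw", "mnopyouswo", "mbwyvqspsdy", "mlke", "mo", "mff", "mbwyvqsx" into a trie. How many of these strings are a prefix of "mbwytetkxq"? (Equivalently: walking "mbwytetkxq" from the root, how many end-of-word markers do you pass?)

2

Check each prefix of "mbwytetkxq" against the stored set — each match is an end-marker on the path.
Prefixes of the query that are stored words: "mbwyte", "mbwytet"
Count: 2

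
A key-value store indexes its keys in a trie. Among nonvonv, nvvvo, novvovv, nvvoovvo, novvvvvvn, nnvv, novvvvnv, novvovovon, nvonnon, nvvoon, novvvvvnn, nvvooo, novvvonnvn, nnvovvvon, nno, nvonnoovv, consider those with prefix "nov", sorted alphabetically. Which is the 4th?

novvvvnv

Filter for "nov…" and sort: "novvovovon", "novvovv", "novvvonnvn", "novvvvnv", "novvvvvnn", "novvvvvvn"
The 4th is novvvvnv.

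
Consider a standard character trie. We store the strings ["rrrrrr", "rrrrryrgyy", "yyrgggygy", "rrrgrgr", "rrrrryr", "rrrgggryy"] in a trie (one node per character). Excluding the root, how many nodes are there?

29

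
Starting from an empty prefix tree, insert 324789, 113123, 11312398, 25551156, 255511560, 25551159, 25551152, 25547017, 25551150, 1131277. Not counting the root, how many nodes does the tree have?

Insert word by word; a character creates a node only if that edge doesn't already exist:
  "324789" → 6 new (3, 2, 4, 7, 8, 9)
  "113123" → 6 new (1, 1, 3, 1, 2, 3)
  "11312398" → prefix "113123" already present; 2 new (9, 8)
  "25551156" → 8 new (2, 5, 5, 5, 1, 1, 5, 6)
  "255511560" → prefix "25551156" already present; 1 new (0)
  "25551159" → prefix "2555115" already present; 1 new (9)
  "25551152" → prefix "2555115" already present; 1 new (2)
  "25547017" → prefix "255" already present; 5 new (4, 7, 0, 1, 7)
  "25551150" → prefix "2555115" already present; 1 new (0)
  "1131277" → prefix "11312" already present; 2 new (7, 7)
Total nodes = 6 + 6 + 2 + 8 + 1 + 1 + 1 + 5 + 1 + 2 = 33

33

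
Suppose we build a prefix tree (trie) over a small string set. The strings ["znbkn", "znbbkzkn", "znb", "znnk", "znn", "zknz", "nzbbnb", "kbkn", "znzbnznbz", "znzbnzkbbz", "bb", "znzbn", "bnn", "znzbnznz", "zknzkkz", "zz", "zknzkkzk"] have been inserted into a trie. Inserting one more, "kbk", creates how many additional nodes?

"kbk" is already a full path in the trie; only an end-marker is added.
No new nodes are needed: 0.

0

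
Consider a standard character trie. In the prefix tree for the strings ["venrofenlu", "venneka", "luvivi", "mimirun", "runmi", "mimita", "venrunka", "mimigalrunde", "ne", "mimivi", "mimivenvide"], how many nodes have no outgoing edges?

11

A leaf is a node with no children — equivalently, the end of a word that is not a proper prefix of any other stored word.
Those words: "luvivi", "mimigalrunde", "mimirun", "mimita", "mimivenvide", "mimivi", "ne", "runmi", "venneka", "venrofenlu", "venrunka"
Leaf count: 11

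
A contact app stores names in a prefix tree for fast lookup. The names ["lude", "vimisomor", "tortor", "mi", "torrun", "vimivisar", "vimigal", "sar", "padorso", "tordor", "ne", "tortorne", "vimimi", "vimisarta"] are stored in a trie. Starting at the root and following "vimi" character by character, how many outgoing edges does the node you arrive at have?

Walk "vimi" from the root, arriving at one node.
Characters that immediately follow "vimi" among the stored strings: {g, m, s, v}.
That node has 4 child edges.

4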